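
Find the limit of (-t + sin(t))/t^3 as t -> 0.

-1/6

Direct substitution gives 0/0.
Apply L'Hôpital: lim (cos(t) - 1)/(3*t^2), still 0/0.
Apply L'Hôpital: lim (-sin(t))/(6*t), still 0/0.
After 3 applications of L'Hôpital's rule the quotient is (-cos(t))/(6); substituting t = 0 gives -1/6.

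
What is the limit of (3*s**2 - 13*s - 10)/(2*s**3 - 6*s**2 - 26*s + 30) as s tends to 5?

17/64

At s = 5 both the top and bottom vanish — a removable singularity. Factoring out (s - 5) from each leaves (3*s + 2)/(2*s^2 + 4*s - 6), which at s = 5 equals 17/64.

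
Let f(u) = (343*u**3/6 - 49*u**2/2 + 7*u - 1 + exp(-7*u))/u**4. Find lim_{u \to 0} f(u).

Direct substitution gives 0/0.
Apply L'Hôpital: lim (343*u^2/2 - 49*u + 7 - 7*e^(-7*u))/(4*u^3), still 0/0.
Apply L'Hôpital: lim (343*u - 49 + 49*e^(-7*u))/(12*u^2), still 0/0.
Apply L'Hôpital: lim (343 - 343*e^(-7*u))/(24*u), still 0/0.
After 4 applications of L'Hôpital's rule the quotient is (2401*e^(-7*u))/(24); substituting u = 0 gives 2401/24.

2401/24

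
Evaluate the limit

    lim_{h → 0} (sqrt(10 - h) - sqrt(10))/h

Substitution gives 0/0. Multiply numerator and denominator by the conjugate √(10 - h) + √10.
The numerator becomes (10 - h) − 10 = -h, so the expression simplifies to -1/(√(10 - h) + √10).
Letting h → 0 gives -1/(2√10) = -√(10)/20.

-√(10)/20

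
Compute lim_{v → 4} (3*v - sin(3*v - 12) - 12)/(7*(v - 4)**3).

Direct substitution gives 0/0.
Apply L'Hôpital: lim (3 - 3*cos(3*v - 12))/(21*(v - 4)^2), still 0/0.
Apply L'Hôpital: lim (9*sin(3*v - 12))/(42*v - 168), still 0/0.
After 3 applications of L'Hôpital's rule the quotient is (27*cos(3*v - 12))/(42); substituting v = 4 gives 9/14.

9/14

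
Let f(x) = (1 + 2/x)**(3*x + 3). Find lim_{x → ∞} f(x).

The base → 1 and the exponent → ∞: a 1^∞ form.
Take logarithms: (3x + 3)·ln(1 + 2/x). Since ln(1+u) ~ u for small u, this behaves like (3x)·(2/x) → 6.
So the limit is e^(6).

e^(6)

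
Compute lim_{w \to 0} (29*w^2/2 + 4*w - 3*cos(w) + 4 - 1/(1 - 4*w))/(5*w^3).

-64/5

Substitution gives 0/0 (the numerator vanishes to order 3).
Expand each term to order w^3: the coefficient of w^3 in -3·cos(w) is 0 and in −1/(1 - 4w) is -64.
Lower-order terms cancel with the polynomial part, so the numerator is (-64)·w^3 + o(w^3), and the limit is (-64)/(5) = -64/5.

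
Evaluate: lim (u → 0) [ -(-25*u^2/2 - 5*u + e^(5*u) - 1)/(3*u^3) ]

Direct substitution gives 0/0.
Apply L'Hôpital: lim (-25*u + 5*e^(5*u) - 5)/(-9*u^2), still 0/0.
Apply L'Hôpital: lim (25*e^(5*u) - 25)/(-18*u), still 0/0.
After 3 applications of L'Hôpital's rule the quotient is (125*e^(5*u))/(-18); substituting u = 0 gives -125/18.

-125/18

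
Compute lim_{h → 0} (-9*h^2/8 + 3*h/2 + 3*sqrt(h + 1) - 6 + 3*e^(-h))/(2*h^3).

Substitution gives 0/0; apply L'Hôpital's rule 3 times.
After differentiating numerator and denominator 3 times the quotient is (-3*e^(-h) + 9/(8*(h + 1)^(5/2)))/(12); at h = 0 this is -5/32.

-5/32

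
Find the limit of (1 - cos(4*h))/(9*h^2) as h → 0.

8/9

Substitution gives 0/0.
Use (1 − cos u)/u² → 1/2 with u = 4h: the limit is 4²/(2·9) = 8/9.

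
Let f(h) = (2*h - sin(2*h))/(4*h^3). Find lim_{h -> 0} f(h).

1/3

Direct substitution gives 0/0.
Apply L'Hôpital: lim (2 - 2*cos(2*h))/(12*h^2), still 0/0.
Apply L'Hôpital: lim (4*sin(2*h))/(24*h), still 0/0.
After 3 applications of L'Hôpital's rule the quotient is (8*cos(2*h))/(24); substituting h = 0 gives 1/3.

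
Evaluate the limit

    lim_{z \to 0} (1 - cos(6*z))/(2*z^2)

9

Substitution gives 0/0.
Use (1 − cos u)/u² → 1/2 with u = 6z: the limit is 6²/(2·2) = 9.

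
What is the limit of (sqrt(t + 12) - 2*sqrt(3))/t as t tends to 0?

Substitution gives 0/0. Multiply numerator and denominator by the conjugate √(12 + t) + √12.
The numerator becomes (12 + t) − 12 = t, so the expression simplifies to 1/(√(12 + t) + √12).
Letting t → 0 gives 1/(2√12) = √(3)/12.

√(3)/12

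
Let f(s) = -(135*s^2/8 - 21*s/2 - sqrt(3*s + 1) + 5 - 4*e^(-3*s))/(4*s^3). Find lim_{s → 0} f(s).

-261/64

Substitution gives 0/0 (the numerator vanishes to order 3).
Expand each term to order s^3: the coefficient of s^3 in -4·e^(-3s) is 18 and in −√(1 + 3s) is -27/16.
Lower-order terms cancel with the polynomial part, so the numerator is (261/16)·s^3 + o(s^3), and the limit is (261/16)/(-4) = -261/64.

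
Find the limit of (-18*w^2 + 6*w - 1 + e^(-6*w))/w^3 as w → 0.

-36

Direct substitution gives 0/0.
Apply L'Hôpital: lim (-36*w + 6 - 6*e^(-6*w))/(3*w^2), still 0/0.
Apply L'Hôpital: lim (-36 + 36*e^(-6*w))/(6*w), still 0/0.
After 3 applications of L'Hôpital's rule the quotient is (-216*e^(-6*w))/(6); substituting w = 0 gives -36.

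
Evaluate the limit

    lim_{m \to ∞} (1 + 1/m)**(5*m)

Write it as [(1 + 1/m)^m]^(5) · (1 + 1/m)^(0). The bracketed term tends to e^(1) and the second factor to 1, so the limit is e^(5).

e^(5)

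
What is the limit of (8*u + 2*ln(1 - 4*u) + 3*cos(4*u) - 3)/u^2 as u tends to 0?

Substitution gives 0/0 (the numerator vanishes to order 2).
Expand each term to order u^2: the coefficient of u^2 in 2·ln(1 - 4u) is -16 and in 3·cos(4u) is -24.
Lower-order terms cancel with the polynomial part, so the numerator is (-40)·u^2 + o(u^2), and the limit is (-40)/(1) = -40.

-40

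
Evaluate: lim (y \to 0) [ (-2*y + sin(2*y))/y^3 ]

-4/3

Direct substitution gives 0/0.
Apply L'Hôpital: lim (2*cos(2*y) - 2)/(3*y^2), still 0/0.
Apply L'Hôpital: lim (-4*sin(2*y))/(6*y), still 0/0.
After 3 applications of L'Hôpital's rule the quotient is (-8*cos(2*y))/(6); substituting y = 0 gives -4/3.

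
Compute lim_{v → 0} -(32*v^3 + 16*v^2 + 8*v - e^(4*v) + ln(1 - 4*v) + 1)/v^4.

Substitution gives 0/0 (the numerator vanishes to order 4).
Expand each term to order v^4: the coefficient of v^4 in −e^(4v) is -32/3 and in ln(1 - 4v) is -64.
Lower-order terms cancel with the polynomial part, so the numerator is (-224/3)·v^4 + o(v^4), and the limit is (-224/3)/(-1) = 224/3.

224/3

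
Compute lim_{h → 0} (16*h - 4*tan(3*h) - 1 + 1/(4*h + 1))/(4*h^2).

Substitution gives 0/0 (the numerator vanishes to order 2).
Expand each term to order h^2: the coefficient of h^2 in 1/(1 + 4h) is 16 and in -4·tan(3h) is 0.
Lower-order terms cancel with the polynomial part, so the numerator is (16)·h^2 + o(h^2), and the limit is (16)/(4) = 4.

4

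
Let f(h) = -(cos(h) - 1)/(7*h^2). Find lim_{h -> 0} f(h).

1/14

Direct substitution gives 0/0.
Apply L'Hôpital: lim (-sin(h))/(-14*h), still 0/0.
After 2 applications of L'Hôpital's rule the quotient is (-cos(h))/(-14); substituting h = 0 gives 1/14.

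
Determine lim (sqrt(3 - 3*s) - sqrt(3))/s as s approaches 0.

-√(3)/2

A 0/0 form; rationalise with √(3 - 3s) + √3. This collapses the numerator to -3s, leaving -3/(√(3 - 3s) + √3) → -3/(2√3) = -√(3)/2.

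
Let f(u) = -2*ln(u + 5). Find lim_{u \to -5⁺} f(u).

∞

As u → -5⁺, u + 5 → 0⁺ and ln(u + 5) → −∞.
Multiplying by -2 gives ∞.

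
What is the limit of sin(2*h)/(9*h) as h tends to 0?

2/9

Substitution gives 0/0.
Write it as (2/9)·sin(2h)/(2h); since sin(u)/u → 1, the limit is 2/9.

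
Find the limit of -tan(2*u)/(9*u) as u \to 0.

Substitution gives 0/0.
Since tan(θ)/θ → 1 as θ → 0, tan(2u)/(2u) → 1 and the limit is 2/(-9) = -2/9.

-2/9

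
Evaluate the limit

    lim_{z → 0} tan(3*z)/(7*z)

3/7

Substitution gives 0/0.
Since tan(u)/u → 1 as u → 0, tan(3z)/(3z) → 1 and the limit is 3/7.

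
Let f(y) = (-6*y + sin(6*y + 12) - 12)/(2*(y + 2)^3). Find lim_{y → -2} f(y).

-18

Direct substitution gives 0/0.
Apply L'Hôpital: lim (6*cos(6*y + 12) - 6)/(6*(y + 2)^2), still 0/0.
Apply L'Hôpital: lim (-36*sin(6*y + 12))/(12*y + 24), still 0/0.
After 3 applications of L'Hôpital's rule the quotient is (-216*cos(6*y + 12))/(12); substituting y = -2 gives -18.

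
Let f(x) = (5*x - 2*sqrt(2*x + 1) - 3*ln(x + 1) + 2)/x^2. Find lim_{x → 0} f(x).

5/2

Substitution gives 0/0; apply L'Hôpital's rule 2 times.
After differentiating numerator and denominator 2 times the quotient is (2/(2*x + 1)^(3/2) + 3/(x + 1)^2)/(2); at x = 0 this is 5/2.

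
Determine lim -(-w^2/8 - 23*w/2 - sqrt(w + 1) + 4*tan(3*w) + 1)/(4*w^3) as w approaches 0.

Substitution gives 0/0 (the numerator vanishes to order 3).
Expand each term to order w^3: the coefficient of w^3 in −√(1 + w) is -1/16 and in 4·tan(3w) is 36.
Lower-order terms cancel with the polynomial part, so the numerator is (575/16)·w^3 + o(w^3), and the limit is (575/16)/(-4) = -575/64.

-575/64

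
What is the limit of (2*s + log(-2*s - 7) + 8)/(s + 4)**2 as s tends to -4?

-2

Direct substitution gives 0/0.
Apply L'Hôpital: lim (2 - 2/(-2*s - 7))/(2*s + 8), still 0/0.
After 2 applications of L'Hôpital's rule the quotient is (-4/(-2*s - 7)^2)/(2); substituting s = -4 gives -2.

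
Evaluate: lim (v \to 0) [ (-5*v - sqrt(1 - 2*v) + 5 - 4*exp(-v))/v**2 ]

Substitution gives 0/0 (the numerator vanishes to order 2).
Expand each term to order v^2: the coefficient of v^2 in −√(1 - 2v) is 1/2 and in -4·e^(-v) is -2.
Lower-order terms cancel with the polynomial part, so the numerator is (-3/2)·v^2 + o(v^2), and the limit is (-3/2)/(1) = -3/2.

-3/2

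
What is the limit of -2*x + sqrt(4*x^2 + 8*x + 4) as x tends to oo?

This has the form ∞ − ∞. Multiply and divide by the conjugate √(4*x^2 + 8*x + 4) + 2x.
That gives (8x + 4) / (√(4*x^2 + 8*x + 4) + 2x).
Divide numerator and denominator by x: the limit is 8/(2·2) = 2.

2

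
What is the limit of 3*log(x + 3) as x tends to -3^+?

As x → -3⁺, x + 3 → 0⁺ and ln(x + 3) → −∞.
Multiplying by 3 gives -∞.

-∞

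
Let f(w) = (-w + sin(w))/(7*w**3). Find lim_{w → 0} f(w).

Direct substitution gives 0/0.
Apply L'Hôpital: lim (cos(w) - 1)/(21*w^2), still 0/0.
Apply L'Hôpital: lim (-sin(w))/(42*w), still 0/0.
After 3 applications of L'Hôpital's rule the quotient is (-cos(w))/(42); substituting w = 0 gives -1/42.

-1/42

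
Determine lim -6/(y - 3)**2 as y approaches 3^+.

As y → 3⁺, (y - 3) → 0⁺, so (y - 3)^2 → 0⁺ and -6/(y - 3)^2 → -∞.

-∞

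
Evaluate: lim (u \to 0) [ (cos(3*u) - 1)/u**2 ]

-9/2

Direct substitution gives 0/0.
Apply L'Hôpital: lim (-3*sin(3*u))/(2*u), still 0/0.
After 2 applications of L'Hôpital's rule the quotient is (-9*cos(3*u))/(2); substituting u = 0 gives -9/2.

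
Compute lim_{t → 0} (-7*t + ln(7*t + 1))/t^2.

-49/2

Direct substitution gives 0/0.
Apply L'Hôpital: lim (-7 + 7/(7*t + 1))/(2*t), still 0/0.
After 2 applications of L'Hôpital's rule the quotient is (-49/(7*t + 1)^2)/(2); substituting t = 0 gives -49/2.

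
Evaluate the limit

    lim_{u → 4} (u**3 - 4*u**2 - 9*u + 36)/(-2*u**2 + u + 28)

At u = 4 both the top and bottom vanish — a removable singularity. Factoring out (u - 4) from each leaves (u^2 - 9)/(-2*u - 7), which at u = 4 equals -7/15.

-7/15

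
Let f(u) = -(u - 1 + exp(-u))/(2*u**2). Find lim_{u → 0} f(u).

-1/4

Direct substitution gives 0/0.
Apply L'Hôpital: lim (1 - e^(-u))/(-4*u), still 0/0.
After 2 applications of L'Hôpital's rule the quotient is (e^(-u))/(-4); substituting u = 0 gives -1/4.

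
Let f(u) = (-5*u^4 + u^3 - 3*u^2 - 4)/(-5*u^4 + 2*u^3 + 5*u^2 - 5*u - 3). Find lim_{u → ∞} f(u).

1

Numerator and denominator both have degree 4.
Dividing every term by u^4, all lower-order terms vanish and the limit is the ratio of leading coefficients, -5/(-5) = 1.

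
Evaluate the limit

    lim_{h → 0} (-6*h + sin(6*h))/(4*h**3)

-9

Direct substitution gives 0/0.
Apply L'Hôpital: lim (6*cos(6*h) - 6)/(12*h^2), still 0/0.
Apply L'Hôpital: lim (-36*sin(6*h))/(24*h), still 0/0.
After 3 applications of L'Hôpital's rule the quotient is (-216*cos(6*h))/(24); substituting h = 0 gives -9.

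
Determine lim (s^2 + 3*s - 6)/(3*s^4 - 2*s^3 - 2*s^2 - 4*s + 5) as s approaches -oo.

0

The denominator has degree 4 and the numerator degree 2. Dividing numerator and denominator by s^4 sends every term to 0 except the leading denominator term, so the limit is 0.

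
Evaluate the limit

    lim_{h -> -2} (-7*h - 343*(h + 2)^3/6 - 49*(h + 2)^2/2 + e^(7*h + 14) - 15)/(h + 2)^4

2401/24

Direct substitution gives 0/0.
Apply L'Hôpital: lim (-49*h - 343*(h + 2)^2/2 + 7*e^(7*h + 14) - 105)/(4*(h + 2)^3), still 0/0.
Apply L'Hôpital: lim (-343*h + 49*e^(7*h + 14) - 735)/(12*(h + 2)^2), still 0/0.
Apply L'Hôpital: lim (343*e^(7*h + 14) - 343)/(24*h + 48), still 0/0.
After 4 applications of L'Hôpital's rule the quotient is (2401*e^(7*h + 14))/(24); substituting h = -2 gives 2401/24.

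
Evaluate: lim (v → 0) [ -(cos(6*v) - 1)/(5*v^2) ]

Direct substitution gives 0/0.
Apply L'Hôpital: lim (-6*sin(6*v))/(-10*v), still 0/0.
After 2 applications of L'Hôpital's rule the quotient is (-36*cos(6*v))/(-10); substituting v = 0 gives 18/5.

18/5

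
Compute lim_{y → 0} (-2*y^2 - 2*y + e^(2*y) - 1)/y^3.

4/3

Direct substitution gives 0/0.
Apply L'Hôpital: lim (-4*y + 2*e^(2*y) - 2)/(3*y^2), still 0/0.
Apply L'Hôpital: lim (4*e^(2*y) - 4)/(6*y), still 0/0.
After 3 applications of L'Hôpital's rule the quotient is (8*e^(2*y))/(6); substituting y = 0 gives 4/3.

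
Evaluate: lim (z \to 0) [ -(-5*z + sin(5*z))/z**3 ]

Direct substitution gives 0/0.
Apply L'Hôpital: lim (5*cos(5*z) - 5)/(-3*z^2), still 0/0.
Apply L'Hôpital: lim (-25*sin(5*z))/(-6*z), still 0/0.
After 3 applications of L'Hôpital's rule the quotient is (-125*cos(5*z))/(-6); substituting z = 0 gives 125/6.

125/6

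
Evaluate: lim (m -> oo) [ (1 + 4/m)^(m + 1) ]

Write it as [(1 + 4/m)^m]^(1) · (1 + 4/m)^(1). The bracketed term tends to e^(4) and the second factor to 1, so the limit is e^(4).

e^(4)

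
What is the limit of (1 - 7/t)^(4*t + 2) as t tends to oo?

e^(-28)

The base → 1 and the exponent → ∞: a 1^∞ form.
Take logarithms: (4t + 2)·ln(1 - 7/t). Since ln(1+u) ~ u for small u, this behaves like (4t)·(-7/t) → -28.
So the limit is e^(-28).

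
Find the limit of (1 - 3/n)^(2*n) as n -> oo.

The base → 1 and the exponent → ∞: a 1^∞ form.
Take logarithms: (2n)·ln(1 - 3/n). Since ln(1+u) ~ u for small u, this behaves like (2n)·(-3/n) → -6.
So the limit is e^(-6).

e^(-6)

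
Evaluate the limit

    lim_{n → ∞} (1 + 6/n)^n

Write it as [(1 + 6/n)^n]^(1) · (1 + 6/n)^(0). The bracketed term tends to e^(6) and the second factor to 1, so the limit is e^(6).

e^(6)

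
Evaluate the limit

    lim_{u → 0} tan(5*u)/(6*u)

Substitution gives 0/0.
Since tan(θ)/θ → 1 as θ → 0, tan(5u)/(5u) → 1 and the limit is 5/6.

5/6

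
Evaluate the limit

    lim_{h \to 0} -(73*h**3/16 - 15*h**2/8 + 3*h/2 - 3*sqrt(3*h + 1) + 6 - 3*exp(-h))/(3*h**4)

Substitution gives 0/0 (the numerator vanishes to order 4).
Expand each term to order h^4: the coefficient of h^4 in -3·√(1 + 3h) is 1215/128 and in -3·e^(-h) is -1/8.
Lower-order terms cancel with the polynomial part, so the numerator is (1199/128)·h^4 + o(h^4), and the limit is (1199/128)/(-3) = -1199/384.

-1199/384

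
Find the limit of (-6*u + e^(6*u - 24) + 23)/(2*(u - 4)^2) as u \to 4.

Direct substitution gives 0/0.
Apply L'Hôpital: lim (6*e^(6*u - 24) - 6)/(4*u - 16), still 0/0.
After 2 applications of L'Hôpital's rule the quotient is (36*e^(6*u - 24))/(4); substituting u = 4 gives 9.

9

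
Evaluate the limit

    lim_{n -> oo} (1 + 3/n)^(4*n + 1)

Write it as [(1 + 3/n)^n]^(4) · (1 + 3/n)^(1). The bracketed term tends to e^(3) and the second factor to 1, so the limit is e^(12).

e^(12)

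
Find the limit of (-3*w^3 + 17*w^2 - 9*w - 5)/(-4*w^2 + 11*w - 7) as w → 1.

At w = 1 both the top and bottom vanish — a removable singularity. Factoring out (w - 1) from each leaves (-3*w^2 + 14*w + 5)/(7 - 4*w), which at w = 1 equals 16/3.

16/3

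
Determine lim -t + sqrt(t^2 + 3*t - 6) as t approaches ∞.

3/2

An ∞ − ∞ form. Rationalising with the conjugate, the difference becomes (3t - 6) / (√(t^2 + 3*t - 6) + t).
For large t the denominator behaves like 2·t, so the quotient tends to 3/2 = 3/2.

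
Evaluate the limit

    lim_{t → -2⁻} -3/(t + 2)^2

-∞

As t → -2⁻, (t + 2) → 0⁻, so (t + 2)^2 → 0⁺ and -3/(t + 2)^2 → -∞.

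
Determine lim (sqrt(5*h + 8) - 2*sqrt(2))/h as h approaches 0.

5*√(2)/8

Substitution gives 0/0. Multiply numerator and denominator by the conjugate √(8 + 5h) + √8.
The numerator becomes (8 + 5h) − 8 = 5h, so the expression simplifies to 5/(√(8 + 5h) + √8).
Letting h → 0 gives 5/(2√8) = 5*√(2)/8.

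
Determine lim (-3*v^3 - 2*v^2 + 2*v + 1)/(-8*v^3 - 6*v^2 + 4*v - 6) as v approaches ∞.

3/8

Numerator and denominator both have degree 3.
Dividing every term by v^3, all lower-order terms vanish and the limit is the ratio of leading coefficients, -3/(-8) = 3/8.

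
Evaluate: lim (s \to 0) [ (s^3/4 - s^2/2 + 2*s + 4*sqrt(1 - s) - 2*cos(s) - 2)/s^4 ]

Substitution gives 0/0 (the numerator vanishes to order 4).
Expand each term to order s^4: the coefficient of s^4 in -2·cos(s) is -1/12 and in 4·√(1 - s) is -5/32.
Lower-order terms cancel with the polynomial part, so the numerator is (-23/96)·s^4 + o(s^4), and the limit is (-23/96)/(1) = -23/96.

-23/96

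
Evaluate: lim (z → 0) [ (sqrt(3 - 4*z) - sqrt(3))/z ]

A 0/0 form; rationalise with √(3 - 4z) + √3. This collapses the numerator to -4z, leaving -4/(√(3 - 4z) + √3) → -4/(2√3) = -2*√(3)/3.

-2*√(3)/3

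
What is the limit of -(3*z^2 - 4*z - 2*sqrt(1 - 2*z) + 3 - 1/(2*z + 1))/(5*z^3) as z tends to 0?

-9/5

Substitution gives 0/0; apply L'Hôpital's rule 3 times.
After differentiating numerator and denominator 3 times the quotient is (48/(2*z + 1)^4 + 6/(1 - 2*z)^(5/2))/(-30); at z = 0 this is -9/5.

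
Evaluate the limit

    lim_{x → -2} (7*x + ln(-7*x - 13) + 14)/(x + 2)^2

Direct substitution gives 0/0.
Apply L'Hôpital: lim (7 - 7/(-7*x - 13))/(2*x + 4), still 0/0.
After 2 applications of L'Hôpital's rule the quotient is (-49/(-7*x - 13)^2)/(2); substituting x = -2 gives -49/2.

-49/2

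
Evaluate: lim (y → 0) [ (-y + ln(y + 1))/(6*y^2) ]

-1/12

Direct substitution gives 0/0.
Apply L'Hôpital: lim (-1 + 1/(y + 1))/(12*y), still 0/0.
After 2 applications of L'Hôpital's rule the quotient is (-1/(y + 1)^2)/(12); substituting y = 0 gives -1/12.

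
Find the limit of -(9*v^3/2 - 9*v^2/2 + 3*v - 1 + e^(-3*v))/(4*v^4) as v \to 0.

Direct substitution gives 0/0.
Apply L'Hôpital: lim (27*v^2/2 - 9*v + 3 - 3*e^(-3*v))/(-16*v^3), still 0/0.
Apply L'Hôpital: lim (27*v - 9 + 9*e^(-3*v))/(-48*v^2), still 0/0.
Apply L'Hôpital: lim (27 - 27*e^(-3*v))/(-96*v), still 0/0.
After 4 applications of L'Hôpital's rule the quotient is (81*e^(-3*v))/(-96); substituting v = 0 gives -27/32.

-27/32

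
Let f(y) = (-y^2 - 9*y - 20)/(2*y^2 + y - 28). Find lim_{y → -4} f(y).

1/15

At y = -4 both the top and bottom vanish — a removable singularity. Factoring out (y + 4) from each leaves (-y - 5)/(2*y - 7), which at y = -4 equals 1/15.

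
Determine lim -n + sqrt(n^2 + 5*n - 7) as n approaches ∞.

5/2

An ∞ − ∞ form. Rationalising with the conjugate, the difference becomes (5n - 7) / (√(n^2 + 5*n - 7) + n).
For large n the denominator behaves like 2·n, so the quotient tends to 5/2 = 5/2.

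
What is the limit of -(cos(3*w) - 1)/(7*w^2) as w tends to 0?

9/14

Direct substitution gives 0/0.
Apply L'Hôpital: lim (-3*sin(3*w))/(-14*w), still 0/0.
After 2 applications of L'Hôpital's rule the quotient is (-9*cos(3*w))/(-14); substituting w = 0 gives 9/14.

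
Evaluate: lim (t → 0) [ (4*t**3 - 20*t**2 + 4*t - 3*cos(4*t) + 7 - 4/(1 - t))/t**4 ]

Substitution gives 0/0 (the numerator vanishes to order 4).
Expand each term to order t^4: the coefficient of t^4 in -4·1/(1 - t) is -4 and in -3·cos(4t) is -32.
Lower-order terms cancel with the polynomial part, so the numerator is (-36)·t^4 + o(t^4), and the limit is (-36)/(1) = -36.

-36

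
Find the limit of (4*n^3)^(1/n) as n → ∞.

Base → ∞ and exponent → 0: an ∞^0 form.
Take logs: (1/n)·ln(4·n^3) = (ln 4 + 3·ln n)/n → 0.
So the limit is e^0 = 1.

1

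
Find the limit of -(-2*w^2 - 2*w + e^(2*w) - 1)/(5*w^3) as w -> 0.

-4/15

Direct substitution gives 0/0.
Apply L'Hôpital: lim (-4*w + 2*e^(2*w) - 2)/(-15*w^2), still 0/0.
Apply L'Hôpital: lim (4*e^(2*w) - 4)/(-30*w), still 0/0.
After 3 applications of L'Hôpital's rule the quotient is (8*e^(2*w))/(-30); substituting w = 0 gives -4/15.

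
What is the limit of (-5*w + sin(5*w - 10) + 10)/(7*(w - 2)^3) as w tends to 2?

Direct substitution gives 0/0.
Apply L'Hôpital: lim (5*cos(5*w - 10) - 5)/(21*(w - 2)^2), still 0/0.
Apply L'Hôpital: lim (-25*sin(5*w - 10))/(42*w - 84), still 0/0.
After 3 applications of L'Hôpital's rule the quotient is (-125*cos(5*w - 10))/(42); substituting w = 2 gives -125/42.

-125/42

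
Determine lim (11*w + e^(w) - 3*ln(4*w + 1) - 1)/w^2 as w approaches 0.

49/2

Substitution gives 0/0; apply L'Hôpital's rule 2 times.
After differentiating numerator and denominator 2 times the quotient is (e^(w) + 48/(4*w + 1)^2)/(2); at w = 0 this is 49/2.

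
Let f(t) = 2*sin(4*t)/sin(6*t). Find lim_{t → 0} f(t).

Substitution gives 0/0.
Divide numerator and denominator by t: sin(4t)/t → 4 and sin(6t)/t → 6, so the limit is 2·4/6 = 4/3.

4/3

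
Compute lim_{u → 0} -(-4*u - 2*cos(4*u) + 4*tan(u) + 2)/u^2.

Substitution gives 0/0 (the numerator vanishes to order 2).
Expand each term to order u^2: the coefficient of u^2 in 4·tan(u) is 0 and in -2·cos(4u) is 16.
Lower-order terms cancel with the polynomial part, so the numerator is (16)·u^2 + o(u^2), and the limit is (16)/(-1) = -16.

-16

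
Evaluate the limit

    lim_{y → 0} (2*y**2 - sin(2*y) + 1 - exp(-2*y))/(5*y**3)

Substitution gives 0/0; apply L'Hôpital's rule 3 times.
After differentiating numerator and denominator 3 times the quotient is (8*cos(2*y) + 8*e^(-2*y))/(30); at y = 0 this is 8/15.

8/15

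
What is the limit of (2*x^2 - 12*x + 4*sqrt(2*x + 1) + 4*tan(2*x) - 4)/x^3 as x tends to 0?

38/3

Substitution gives 0/0; apply L'Hôpital's rule 3 times.
After differentiating numerator and denominator 3 times the quotient is (192*tan(2*x)^2/cos(2*x)^2 + 64/cos(2*x)^2 + 12/(2*x + 1)^(5/2))/(6); at x = 0 this is 38/3.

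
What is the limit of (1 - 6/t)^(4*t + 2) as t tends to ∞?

e^(-24)

Let L be the limit and take ln: ln L = lim (4t + 2)·ln(1 - 6/t) = lim (4t + 2)·(-6/t + O(1/t²)) = -24.
Hence L = e^(-24).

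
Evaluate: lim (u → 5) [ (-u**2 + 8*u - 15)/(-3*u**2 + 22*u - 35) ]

At u = 5 both the top and bottom vanish — a removable singularity. Factoring out (u - 5) from each leaves (3 - u)/(7 - 3*u), which at u = 5 equals 1/4.

1/4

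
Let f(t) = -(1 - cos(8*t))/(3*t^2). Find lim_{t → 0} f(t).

-32/3

Substitution gives 0/0.
Use (1 − cos u)/u² → 1/2 with u = 8t: the limit is 8²/(2·(-3)) = -32/3.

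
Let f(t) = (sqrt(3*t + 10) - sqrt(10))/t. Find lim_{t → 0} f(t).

3*√(10)/20

A 0/0 form; rationalise with √(10 + 3t) + √10. This collapses the numerator to 3t, leaving 3/(√(10 + 3t) + √10) → 3/(2√10) = 3*√(10)/20.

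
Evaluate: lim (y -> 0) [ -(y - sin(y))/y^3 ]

-1/6

Direct substitution gives 0/0.
Apply L'Hôpital: lim (1 - cos(y))/(-3*y^2), still 0/0.
Apply L'Hôpital: lim (sin(y))/(-6*y), still 0/0.
After 3 applications of L'Hôpital's rule the quotient is (cos(y))/(-6); substituting y = 0 gives -1/6.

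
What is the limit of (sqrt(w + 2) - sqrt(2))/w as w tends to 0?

Substitution gives 0/0. Multiply numerator and denominator by the conjugate √(2 + w) + √2.
The numerator becomes (2 + w) − 2 = w, so the expression simplifies to 1/(√(2 + w) + √2).
Letting w → 0 gives 1/(2√2) = √(2)/4.

√(2)/4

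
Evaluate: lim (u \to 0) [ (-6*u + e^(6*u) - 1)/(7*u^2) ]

18/7

Direct substitution gives 0/0.
Apply L'Hôpital: lim (6*e^(6*u) - 6)/(14*u), still 0/0.
After 2 applications of L'Hôpital's rule the quotient is (36*e^(6*u))/(14); substituting u = 0 gives 18/7.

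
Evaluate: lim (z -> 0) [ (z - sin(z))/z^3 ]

1/6

Direct substitution gives 0/0.
Apply L'Hôpital: lim (1 - cos(z))/(3*z^2), still 0/0.
Apply L'Hôpital: lim (sin(z))/(6*z), still 0/0.
After 3 applications of L'Hôpital's rule the quotient is (cos(z))/(6); substituting z = 0 gives 1/6.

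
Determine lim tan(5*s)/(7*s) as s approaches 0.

Substitution gives 0/0.
Since tan(u)/u → 1 as u → 0, tan(5s)/(5s) → 1 and the limit is 5/7.

5/7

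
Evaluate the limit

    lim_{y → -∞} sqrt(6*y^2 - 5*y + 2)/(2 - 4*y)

For large |y|, √(6*y^2 - 5*y + 2) ≈ √6·|y| and the denominator ≈ -4y.
Since y → −∞, |y| = −y, giving −√6/(-4) = √(6)/4.

√(6)/4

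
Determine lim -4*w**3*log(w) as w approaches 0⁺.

0

This is a 0·(−∞) form. Rewrite as -4·ln(w) / w^(−3) and apply L'Hôpital:
the derivative quotient is -4·(1/w) / (−3·w^(−4)) = (4/3)·w^3 → 0.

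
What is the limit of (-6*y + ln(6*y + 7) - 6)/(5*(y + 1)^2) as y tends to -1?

Direct substitution gives 0/0.
Apply L'Hôpital: lim (-6 + 6/(6*y + 7))/(10*y + 10), still 0/0.
After 2 applications of L'Hôpital's rule the quotient is (-36/(6*y + 7)^2)/(10); substituting y = -1 gives -18/5.

-18/5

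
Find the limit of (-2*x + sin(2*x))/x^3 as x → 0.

-4/3

Direct substitution gives 0/0.
Apply L'Hôpital: lim (2*cos(2*x) - 2)/(3*x^2), still 0/0.
Apply L'Hôpital: lim (-4*sin(2*x))/(6*x), still 0/0.
After 3 applications of L'Hôpital's rule the quotient is (-8*cos(2*x))/(6); substituting x = 0 gives -4/3.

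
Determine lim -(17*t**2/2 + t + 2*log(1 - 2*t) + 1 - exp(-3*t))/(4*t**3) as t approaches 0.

Substitution gives 0/0; apply L'Hôpital's rule 3 times.
After differentiating numerator and denominator 3 times the quotient is (27*e^(-3*t) + 32/(2*t - 1)^3)/(-24); at t = 0 this is 5/24.

5/24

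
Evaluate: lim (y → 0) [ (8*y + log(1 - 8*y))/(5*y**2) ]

Direct substitution gives 0/0.
Apply L'Hôpital: lim (8 - 8/(1 - 8*y))/(10*y), still 0/0.
After 2 applications of L'Hôpital's rule the quotient is (-64/(1 - 8*y)^2)/(10); substituting y = 0 gives -32/5.

-32/5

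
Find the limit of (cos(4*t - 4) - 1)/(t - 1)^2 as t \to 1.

-8

Direct substitution gives 0/0.
Apply L'Hôpital: lim (-4*sin(4*t - 4))/(2*t - 2), still 0/0.
After 2 applications of L'Hôpital's rule the quotient is (-16*cos(4*t - 4))/(2); substituting t = 1 gives -8.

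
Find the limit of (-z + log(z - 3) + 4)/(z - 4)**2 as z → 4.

Direct substitution gives 0/0.
Apply L'Hôpital: lim (-1 + 1/(z - 3))/(2*z - 8), still 0/0.
After 2 applications of L'Hôpital's rule the quotient is (-1/(z - 3)^2)/(2); substituting z = 4 gives -1/2.

-1/2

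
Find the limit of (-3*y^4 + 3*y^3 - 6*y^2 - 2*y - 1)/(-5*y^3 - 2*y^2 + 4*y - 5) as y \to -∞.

The numerator has higher degree (4 > 3); the quotient behaves like (-3/(-5))·y^1 for large |y|.
As y → −∞ this diverges to -∞.

-∞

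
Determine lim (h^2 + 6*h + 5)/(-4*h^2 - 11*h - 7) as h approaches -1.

Since h = -1 makes numerator and denominator zero, (h + 1) divides both.
Cancelling it gives (h + 5)/(-4*h - 7); now plug in h = -1 to get -4/3.

-4/3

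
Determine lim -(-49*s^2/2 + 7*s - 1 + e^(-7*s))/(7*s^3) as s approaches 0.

49/6

Direct substitution gives 0/0.
Apply L'Hôpital: lim (-49*s + 7 - 7*e^(-7*s))/(-21*s^2), still 0/0.
Apply L'Hôpital: lim (-49 + 49*e^(-7*s))/(-42*s), still 0/0.
After 3 applications of L'Hôpital's rule the quotient is (-343*e^(-7*s))/(-42); substituting s = 0 gives 49/6.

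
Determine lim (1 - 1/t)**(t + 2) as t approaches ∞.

e^(-1)

Let L be the limit and take ln: ln L = lim (t + 2)·ln(1 - 1/t) = lim (t + 2)·(-1/t + O(1/t²)) = -1.
Hence L = e^(-1).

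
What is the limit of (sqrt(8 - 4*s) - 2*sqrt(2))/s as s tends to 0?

-√(2)/2

A 0/0 form; rationalise with √(8 - 4s) + √8. This collapses the numerator to -4s, leaving -4/(√(8 - 4s) + √8) → -4/(2√8) = -√(2)/2.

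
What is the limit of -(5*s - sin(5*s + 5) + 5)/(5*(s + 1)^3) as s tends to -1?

Direct substitution gives 0/0.
Apply L'Hôpital: lim (5 - 5*cos(5*s + 5))/(-15*(s + 1)^2), still 0/0.
Apply L'Hôpital: lim (25*sin(5*s + 5))/(-30*s - 30), still 0/0.
After 3 applications of L'Hôpital's rule the quotient is (125*cos(5*s + 5))/(-30); substituting s = -1 gives -25/6.

-25/6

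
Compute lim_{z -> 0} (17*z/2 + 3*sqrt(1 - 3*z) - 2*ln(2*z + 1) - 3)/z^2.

Substitution gives 0/0; apply L'Hôpital's rule 2 times.
After differentiating numerator and denominator 2 times the quotient is (8/(2*z + 1)^2 - 27/(4*(1 - 3*z)^(3/2)))/(2); at z = 0 this is 5/8.

5/8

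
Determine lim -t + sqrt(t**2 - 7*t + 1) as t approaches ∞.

-7/2

An ∞ − ∞ form. Rationalising with the conjugate, the difference becomes (-7t + 1) / (√(t^2 - 7*t + 1) + t).
For large t the denominator behaves like 2·t, so the quotient tends to -7/2 = -7/2.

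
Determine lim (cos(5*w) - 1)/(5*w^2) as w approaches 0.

-5/2

Direct substitution gives 0/0.
Apply L'Hôpital: lim (-5*sin(5*w))/(10*w), still 0/0.
After 2 applications of L'Hôpital's rule the quotient is (-25*cos(5*w))/(10); substituting w = 0 gives -5/2.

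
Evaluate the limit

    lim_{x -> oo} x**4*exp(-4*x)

0

Write as x^4/e^{4x}, an ∞/∞ form.
Exponential growth dominates any polynomial, so repeated L'Hôpital (or the standard result) gives 0.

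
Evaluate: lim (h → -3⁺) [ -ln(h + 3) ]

As h → -3⁺, h + 3 → 0⁺ and ln(h + 3) → −∞.
Multiplying by -1 gives ∞.

∞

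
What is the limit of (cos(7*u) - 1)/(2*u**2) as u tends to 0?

-49/4

Direct substitution gives 0/0.
Apply L'Hôpital: lim (-7*sin(7*u))/(4*u), still 0/0.
After 2 applications of L'Hôpital's rule the quotient is (-49*cos(7*u))/(4); substituting u = 0 gives -49/4.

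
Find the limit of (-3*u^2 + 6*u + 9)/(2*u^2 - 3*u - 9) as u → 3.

Direct substitution gives 0/0, so factor. Both numerator and denominator have (u - 3) as a factor.
After cancelling, the expression reduces to (-3*u - 3)/(2*u + 3).
Substituting u = 3 gives -4/3.

-4/3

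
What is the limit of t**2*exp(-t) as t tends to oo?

Write as t^2/e^{1t}, an ∞/∞ form.
Exponential growth dominates any polynomial, so repeated L'Hôpital (or the standard result) gives 0.

0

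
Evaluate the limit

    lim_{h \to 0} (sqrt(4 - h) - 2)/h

A 0/0 form; rationalise with √(4 - h) + √4. This collapses the numerator to -h, leaving -1/(√(4 - h) + √4) → -1/(2√4) = -1/4.

-1/4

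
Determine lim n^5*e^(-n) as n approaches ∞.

0

Write as n^5/e^{1n}, an ∞/∞ form.
Exponential growth dominates any polynomial, so repeated L'Hôpital (or the standard result) gives 0.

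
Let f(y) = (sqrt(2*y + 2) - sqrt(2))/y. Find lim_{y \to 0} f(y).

A 0/0 form; rationalise with √(2 + 2y) + √2. This collapses the numerator to 2y, leaving 2/(√(2 + 2y) + √2) → 2/(2√2) = √(2)/2.

√(2)/2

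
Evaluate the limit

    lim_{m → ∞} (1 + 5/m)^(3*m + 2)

e^(15)

The base → 1 and the exponent → ∞: a 1^∞ form.
Take logarithms: (3m + 2)·ln(1 + 5/m). Since ln(1+u) ~ u for small u, this behaves like (3m)·(5/m) → 15.
So the limit is e^(15).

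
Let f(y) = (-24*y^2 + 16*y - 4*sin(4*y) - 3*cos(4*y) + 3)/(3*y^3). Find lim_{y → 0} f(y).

128/9

Substitution gives 0/0; apply L'Hôpital's rule 3 times.
After differentiating numerator and denominator 3 times the quotient is (-192*sin(4*y) + 256*cos(4*y))/(18); at y = 0 this is 128/9.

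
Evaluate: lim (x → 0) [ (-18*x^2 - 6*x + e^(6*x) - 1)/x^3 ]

Direct substitution gives 0/0.
Apply L'Hôpital: lim (-36*x + 6*e^(6*x) - 6)/(3*x^2), still 0/0.
Apply L'Hôpital: lim (36*e^(6*x) - 36)/(6*x), still 0/0.
After 3 applications of L'Hôpital's rule the quotient is (216*e^(6*x))/(6); substituting x = 0 gives 36.

36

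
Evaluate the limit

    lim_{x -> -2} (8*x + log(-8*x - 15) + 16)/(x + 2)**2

Direct substitution gives 0/0.
Apply L'Hôpital: lim (8 - 8/(-8*x - 15))/(2*x + 4), still 0/0.
After 2 applications of L'Hôpital's rule the quotient is (-64/(-8*x - 15)^2)/(2); substituting x = -2 gives -32.

-32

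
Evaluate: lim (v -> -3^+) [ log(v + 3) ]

-∞

As v → -3⁺, v + 3 → 0⁺ and ln(v + 3) → −∞.
Multiplying by 1 gives -∞.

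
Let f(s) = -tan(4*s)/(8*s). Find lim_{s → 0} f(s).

Substitution gives 0/0.
Since tan(u)/u → 1 as u → 0, tan(4s)/(4s) → 1 and the limit is 4/(-8) = -1/2.

-1/2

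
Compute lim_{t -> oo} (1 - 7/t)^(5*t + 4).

e^(-35)

Write it as [(1 - 7/t)^t]^(5) · (1 - 7/t)^(4). The bracketed term tends to e^(-7) and the second factor to 1, so the limit is e^(-35).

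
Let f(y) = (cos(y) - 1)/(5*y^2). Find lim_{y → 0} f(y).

Direct substitution gives 0/0.
Apply L'Hôpital: lim (-sin(y))/(10*y), still 0/0.
After 2 applications of L'Hôpital's rule the quotient is (-cos(y))/(10); substituting y = 0 gives -1/10.

-1/10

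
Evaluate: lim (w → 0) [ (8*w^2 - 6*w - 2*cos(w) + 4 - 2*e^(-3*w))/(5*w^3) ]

9/5

Substitution gives 0/0 (the numerator vanishes to order 3).
Expand each term to order w^3: the coefficient of w^3 in -2·cos(w) is 0 and in -2·e^(-3w) is 9.
Lower-order terms cancel with the polynomial part, so the numerator is (9)·w^3 + o(w^3), and the limit is (9)/(5) = 9/5.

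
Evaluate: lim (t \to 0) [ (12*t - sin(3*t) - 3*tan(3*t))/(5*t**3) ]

-9/2

Substitution gives 0/0 (the numerator vanishes to order 3).
Expand each term to order t^3: the coefficient of t^3 in −sin(3t) is 9/2 and in -3·tan(3t) is -27.
Lower-order terms cancel with the polynomial part, so the numerator is (-45/2)·t^3 + o(t^3), and the limit is (-45/2)/(5) = -9/2.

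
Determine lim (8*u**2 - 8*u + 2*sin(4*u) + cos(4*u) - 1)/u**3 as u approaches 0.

-64/3

Substitution gives 0/0 (the numerator vanishes to order 3).
Expand each term to order u^3: the coefficient of u^3 in 2·sin(4u) is -64/3 and in cos(4u) is 0.
Lower-order terms cancel with the polynomial part, so the numerator is (-64/3)·u^3 + o(u^3), and the limit is (-64/3)/(1) = -64/3.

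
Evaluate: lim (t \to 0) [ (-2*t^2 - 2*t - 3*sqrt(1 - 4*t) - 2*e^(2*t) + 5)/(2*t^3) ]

14/3

Substitution gives 0/0; apply L'Hôpital's rule 3 times.
After differentiating numerator and denominator 3 times the quotient is (-16*e^(2*t) + 72/(1 - 4*t)^(5/2))/(12); at t = 0 this is 14/3.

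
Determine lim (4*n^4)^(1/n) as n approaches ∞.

Base → ∞ and exponent → 0: an ∞^0 form.
Take logs: (1/n)·ln(4·n^4) = (ln 4 + 4·ln n)/n → 0.
So the limit is e^0 = 1.

1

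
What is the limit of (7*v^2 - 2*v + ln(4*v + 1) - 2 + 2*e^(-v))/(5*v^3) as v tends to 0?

21/5

Substitution gives 0/0 (the numerator vanishes to order 3).
Expand each term to order v^3: the coefficient of v^3 in 2·e^(-v) is -1/3 and in ln(1 + 4v) is 64/3.
Lower-order terms cancel with the polynomial part, so the numerator is (21)·v^3 + o(v^3), and the limit is (21)/(5) = 21/5.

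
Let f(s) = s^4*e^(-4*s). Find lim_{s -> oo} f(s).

0

Write as s^4/e^{4s}, an ∞/∞ form.
Exponential growth dominates any polynomial, so repeated L'Hôpital (or the standard result) gives 0.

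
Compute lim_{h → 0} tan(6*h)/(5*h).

6/5

Substitution gives 0/0.
Since tan(u)/u → 1 as u → 0, tan(6h)/(6h) → 1 and the limit is 6/5.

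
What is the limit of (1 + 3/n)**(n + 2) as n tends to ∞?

Write it as [(1 + 3/n)^n]^(1) · (1 + 3/n)^(2). The bracketed term tends to e^(3) and the second factor to 1, so the limit is e^(3).

e^(3)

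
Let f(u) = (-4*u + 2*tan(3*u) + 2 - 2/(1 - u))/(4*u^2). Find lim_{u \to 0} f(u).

Substitution gives 0/0 (the numerator vanishes to order 2).
Expand each term to order u^2: the coefficient of u^2 in -2·1/(1 - u) is -2 and in 2·tan(3u) is 0.
Lower-order terms cancel with the polynomial part, so the numerator is (-2)·u^2 + o(u^2), and the limit is (-2)/(4) = -1/2.

-1/2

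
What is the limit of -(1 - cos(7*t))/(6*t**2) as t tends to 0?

-49/12

Substitution gives 0/0.
Use (1 − cos u)/u² → 1/2 with u = 7t: the limit is 7²/(2·(-6)) = -49/12.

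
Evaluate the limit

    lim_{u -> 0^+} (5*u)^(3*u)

Base → 0⁺ and exponent → 0⁺: a 0^0 form.
Take logs: 3u·ln(5u). This is 0·(−∞); rewriting as ln(5u)/(1/(3u)) and applying L'Hôpital gives 0.
Hence the limit is e^0 = 1.

1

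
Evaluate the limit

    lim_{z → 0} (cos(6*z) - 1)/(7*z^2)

Direct substitution gives 0/0.
Apply L'Hôpital: lim (-6*sin(6*z))/(14*z), still 0/0.
After 2 applications of L'Hôpital's rule the quotient is (-36*cos(6*z))/(14); substituting z = 0 gives -18/7.

-18/7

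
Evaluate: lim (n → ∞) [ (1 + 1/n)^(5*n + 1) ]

e^(5)

Let L be the limit and take ln: ln L = lim (5n + 1)·ln(1 + 1/n) = lim (5n + 1)·(1/n + O(1/n²)) = 5.
Hence L = e^(5).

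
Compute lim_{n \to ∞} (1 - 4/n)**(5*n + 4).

e^(-20)

Let L be the limit and take ln: ln L = lim (5n + 4)·ln(1 - 4/n) = lim (5n + 4)·(-4/n + O(1/n²)) = -20.
Hence L = e^(-20).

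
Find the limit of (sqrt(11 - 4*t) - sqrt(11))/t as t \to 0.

A 0/0 form; rationalise with √(11 - 4t) + √11. This collapses the numerator to -4t, leaving -4/(√(11 - 4t) + √11) → -4/(2√11) = -2*√(11)/11.

-2*√(11)/11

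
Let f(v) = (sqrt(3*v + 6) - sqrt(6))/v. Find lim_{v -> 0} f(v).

√(6)/4

Substitution gives 0/0. Multiply numerator and denominator by the conjugate √(6 + 3v) + √6.
The numerator becomes (6 + 3v) − 6 = 3v, so the expression simplifies to 3/(√(6 + 3v) + √6).
Letting v → 0 gives 3/(2√6) = √(6)/4.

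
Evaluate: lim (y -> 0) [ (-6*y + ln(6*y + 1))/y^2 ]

-18

Direct substitution gives 0/0.
Apply L'Hôpital: lim (-6 + 6/(6*y + 1))/(2*y), still 0/0.
After 2 applications of L'Hôpital's rule the quotient is (-36/(6*y + 1)^2)/(2); substituting y = 0 gives -18.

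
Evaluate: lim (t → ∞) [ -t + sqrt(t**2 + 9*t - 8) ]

9/2

This has the form ∞ − ∞. Multiply and divide by the conjugate √(t^2 + 9*t - 8) + t.
That gives (9t - 8) / (√(t^2 + 9*t - 8) + t).
Divide numerator and denominator by t: the limit is 9/(2·1) = 9/2.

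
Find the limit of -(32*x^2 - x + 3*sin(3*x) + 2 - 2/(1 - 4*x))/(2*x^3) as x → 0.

Substitution gives 0/0 (the numerator vanishes to order 3).
Expand each term to order x^3: the coefficient of x^3 in 3·sin(3x) is -27/2 and in -2·1/(1 - 4x) is -128.
Lower-order terms cancel with the polynomial part, so the numerator is (-283/2)·x^3 + o(x^3), and the limit is (-283/2)/(-2) = 283/4.

283/4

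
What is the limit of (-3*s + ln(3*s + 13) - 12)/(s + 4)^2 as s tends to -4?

Direct substitution gives 0/0.
Apply L'Hôpital: lim (-3 + 3/(3*s + 13))/(2*s + 8), still 0/0.
After 2 applications of L'Hôpital's rule the quotient is (-9/(3*s + 13)^2)/(2); substituting s = -4 gives -9/2.

-9/2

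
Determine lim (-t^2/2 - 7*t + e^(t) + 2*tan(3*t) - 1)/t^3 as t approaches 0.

109/6

Substitution gives 0/0; apply L'Hôpital's rule 3 times.
After differentiating numerator and denominator 3 times the quotient is (e^(t) + 324*tan(3*t)^4 + 432*tan(3*t)^2 + 108)/(6); at t = 0 this is 109/6.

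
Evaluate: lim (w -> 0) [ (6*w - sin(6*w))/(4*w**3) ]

Direct substitution gives 0/0.
Apply L'Hôpital: lim (6 - 6*cos(6*w))/(12*w^2), still 0/0.
Apply L'Hôpital: lim (36*sin(6*w))/(24*w), still 0/0.
After 3 applications of L'Hôpital's rule the quotient is (216*cos(6*w))/(24); substituting w = 0 gives 9.

9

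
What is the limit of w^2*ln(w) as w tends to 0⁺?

0

This is a 0·(−∞) form. Rewrite as 1·ln(w) / w^(−2) and apply L'Hôpital:
the derivative quotient is 1·(1/w) / (−2·w^(−3)) = (-1/2)·w^2 → 0.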